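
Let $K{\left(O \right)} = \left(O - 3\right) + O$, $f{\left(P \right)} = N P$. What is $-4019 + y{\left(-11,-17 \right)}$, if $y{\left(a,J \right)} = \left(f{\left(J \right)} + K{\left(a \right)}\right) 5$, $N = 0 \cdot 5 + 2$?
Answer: $-4314$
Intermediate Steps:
$N = 2$ ($N = 0 + 2 = 2$)
$f{\left(P \right)} = 2 P$
$K{\left(O \right)} = -3 + 2 O$ ($K{\left(O \right)} = \left(-3 + O\right) + O = -3 + 2 O$)
$y{\left(a,J \right)} = -15 + 10 J + 10 a$ ($y{\left(a,J \right)} = \left(2 J + \left(-3 + 2 a\right)\right) 5 = \left(-3 + 2 J + 2 a\right) 5 = -15 + 10 J + 10 a$)
$-4019 + y{\left(-11,-17 \right)} = -4019 + \left(-15 + 10 \left(-17\right) + 10 \left(-11\right)\right) = -4019 - 295 = -4314$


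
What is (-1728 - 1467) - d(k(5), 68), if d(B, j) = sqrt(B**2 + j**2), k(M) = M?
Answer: -3195 - sqrt(4649) ≈ -3263.2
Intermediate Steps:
(-1728 - 1467) - d(k(5), 68) = (-1728 - 1467) - sqrt(5**2 + 68**2) = -3195 - sqrt(25 + 4624) = -3195 - sqrt(4649)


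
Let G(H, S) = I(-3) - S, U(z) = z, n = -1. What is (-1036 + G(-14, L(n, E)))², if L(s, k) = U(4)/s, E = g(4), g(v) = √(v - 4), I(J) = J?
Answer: 1071225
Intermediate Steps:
g(v) = √(-4 + v)
E = 0 (E = √(-4 + 4) = √0 = 0)
L(s, k) = 4/s
G(H, S) = -3 - S
(-1036 + G(-14, L(n, E)))² = (-1036 + (-3 - 4/(-1)))² = (-1036 + (-3 - 4*(-1)))² = (-1036 + (-3 - 1*(-4)))² = (-1036 + (-3 + 4))² = (-1036 + 1)² = (-1035)² = 1071225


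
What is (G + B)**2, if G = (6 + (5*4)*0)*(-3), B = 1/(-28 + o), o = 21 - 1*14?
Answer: 143641/441 ≈ 325.72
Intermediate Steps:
o = 7 (o = 21 - 14 = 7)
B = -1/21 (B = 1/(-28 + 7) = 1/(-21) = -1/21 ≈ -0.047619)
G = -18 (G = (6 + 20*0)*(-3) = (6 + 0)*(-3) = 6*(-3) = -18)
(G + B)**2 = (-18 - 1/21)**2 = (-379/21)**2 = 143641/441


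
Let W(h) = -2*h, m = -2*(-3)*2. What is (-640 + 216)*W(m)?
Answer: 10176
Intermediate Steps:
m = 12 (m = 6*2 = 12)
(-640 + 216)*W(m) = (-640 + 216)*(-2*12) = -424*(-24) = 10176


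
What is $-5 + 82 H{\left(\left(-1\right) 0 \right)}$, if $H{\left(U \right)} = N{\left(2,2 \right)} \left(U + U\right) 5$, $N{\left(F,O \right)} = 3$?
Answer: $-5$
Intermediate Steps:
$H{\left(U \right)} = 30 U$ ($H{\left(U \right)} = 3 \left(U + U\right) 5 = 3 \cdot 2 U 5 = 6 U 5 = 30 U$)
$-5 + 82 H{\left(\left(-1\right) 0 \right)} = -5 + 82 \cdot 30 \left(\left(-1\right) 0\right) = -5 + 82 \cdot 30 \cdot 0 = -5 + 82 \cdot 0 = -5 + 0 = -5$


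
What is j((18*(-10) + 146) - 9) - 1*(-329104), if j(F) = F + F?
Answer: 329018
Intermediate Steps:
j(F) = 2*F
j((18*(-10) + 146) - 9) - 1*(-329104) = 2*((18*(-10) + 146) - 9) - 1*(-329104) = 2*((-180 + 146) - 9) + 329104 = 2*(-34 - 9) + 329104 = 2*(-43) + 329104 = -86 + 329104 = 329018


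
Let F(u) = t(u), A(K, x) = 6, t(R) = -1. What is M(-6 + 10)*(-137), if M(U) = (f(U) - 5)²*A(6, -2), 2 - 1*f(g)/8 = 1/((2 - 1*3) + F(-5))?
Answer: -184950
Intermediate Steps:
F(u) = -1
f(g) = 20 (f(g) = 16 - 8/((2 - 1*3) - 1) = 16 - 8/((2 - 3) - 1) = 16 - 8/(-1 - 1) = 16 - 8/(-2) = 16 - 8*(-½) = 16 + 4 = 20)
M(U) = 1350 (M(U) = (20 - 5)²*6 = 15²*6 = 225*6 = 1350)
M(-6 + 10)*(-137) = 1350*(-137) = -184950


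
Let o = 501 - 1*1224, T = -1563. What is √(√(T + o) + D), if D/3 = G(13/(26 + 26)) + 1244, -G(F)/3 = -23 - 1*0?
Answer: √(3939 + 3*I*√254) ≈ 62.763 + 0.3809*I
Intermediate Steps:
G(F) = 69 (G(F) = -3*(-23 - 1*0) = -3*(-23 + 0) = -3*(-23) = 69)
o = -723 (o = 501 - 1224 = -723)
D = 3939 (D = 3*(69 + 1244) = 3*1313 = 3939)
√(√(T + o) + D) = √(√(-1563 - 723) + 3939) = √(√(-2286) + 3939) = √(3*I*√254 + 3939) = √(3939 + 3*I*√254)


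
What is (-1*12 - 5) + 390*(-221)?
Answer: -86207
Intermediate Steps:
(-1*12 - 5) + 390*(-221) = (-12 - 5) - 86190 = -17 - 86190 = -86207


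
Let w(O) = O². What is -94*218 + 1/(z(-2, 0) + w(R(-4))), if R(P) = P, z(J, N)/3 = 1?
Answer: -389347/19 ≈ -20492.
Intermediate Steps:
z(J, N) = 3 (z(J, N) = 3*1 = 3)
-94*218 + 1/(z(-2, 0) + w(R(-4))) = -94*218 + 1/(3 + (-4)²) = -20492 + 1/(3 + 16) = -20492 + 1/19 = -389347/19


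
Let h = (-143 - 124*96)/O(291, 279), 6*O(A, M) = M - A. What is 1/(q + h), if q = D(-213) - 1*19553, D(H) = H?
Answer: -2/27485 ≈ -7.2767e-5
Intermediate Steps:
O(A, M) = -A/6 + M/6 (O(A, M) = (M - A)/6 = -A/6 + M/6)
q = -19766 (q = -213 - 1*19553 = -213 - 19553 = -19766)
h = 12047/2 (h = (-143 - 124*96)/(-1/6*291 + (1/6)*279) = (-143 - 11904)/(-97/2 + 93/2) = -12047/(-2) = -12047*(-1/2) = 12047/2 ≈ 6023.5)
1/(q + h) = 1/(-19766 + 12047/2) = 1/(-27485/2) = -2/27485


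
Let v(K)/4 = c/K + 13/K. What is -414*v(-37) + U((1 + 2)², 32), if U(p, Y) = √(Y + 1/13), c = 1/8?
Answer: 21735/37 + √5421/13 ≈ 593.10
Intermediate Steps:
c = ⅛ ≈ 0.12500
U(p, Y) = √(1/13 + Y) (U(p, Y) = √(Y + 1/13) = √(1/13 + Y))
v(K) = 105/(2*K) (v(K) = 4*(1/(8*K) + 13/K) = 4*(105/(8*K)) = 105/(2*K))
-414*v(-37) + U((1 + 2)², 32) = -21735/(-37) + √(13 + 169*32)/13 = -21735*(-1)/37 + √(13 + 5408)/13 = -414*(-105/74) + √5421/13 = 21735/37 + √5421/13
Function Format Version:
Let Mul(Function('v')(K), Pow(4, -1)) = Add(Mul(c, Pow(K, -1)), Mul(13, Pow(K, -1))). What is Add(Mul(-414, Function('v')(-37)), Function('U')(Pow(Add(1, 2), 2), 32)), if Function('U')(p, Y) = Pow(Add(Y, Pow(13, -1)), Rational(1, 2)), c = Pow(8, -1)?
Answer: Add(Rational(21735, 37), Mul(Rational(1, 13), Pow(5421, Rational(1, 2)))) ≈ 593.10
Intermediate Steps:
c = Rational(1, 8) ≈ 0.12500
Function('U')(p, Y) = Pow(Add(Rational(1, 13), Y), Rational(1, 2)) (Function('U')(p, Y) = Pow(Add(Y, Rational(1, 13)), Rational(1, 2)) = Pow(Add(Rational(1, 13), Y), Rational(1, 2)))
Function('v')(K) = Mul(Rational(105, 2), Pow(K, -1)) (Function('v')(K) = Mul(4, Add(Mul(Rational(1, 8), Pow(K, -1)), Mul(13, Pow(K, -1)))) = Mul(4, Mul(Rational(105, 8), Pow(K, -1))) = Mul(Rational(105, 2), Pow(K, -1)))
Add(Mul(-414, Function('v')(-37)), Function('U')(Pow(Add(1, 2), 2), 32)) = Add(Mul(-414, Mul(Rational(105, 2), Pow(-37, -1))), Mul(Rational(1, 13), Pow(Add(13, Mul(169, 32)), Rational(1, 2)))) = Add(Mul(-414, Mul(Rational(105, 2), Rational(-1, 37))), Mul(Rational(1, 13), Pow(Add(13, 5408), Rational(1, 2)))) = Add(Mul(-414, Rational(-105, 74)), Mul(Rational(1, 13), Pow(5421, Rational(1, 2)))) = Add(Rational(21735, 37), Mul(Rational(1, 13), Pow(5421, Rational(1, 2))))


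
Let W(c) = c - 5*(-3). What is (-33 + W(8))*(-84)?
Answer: 840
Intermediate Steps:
W(c) = 15 + c (W(c) = c + 15 = 15 + c)
(-33 + W(8))*(-84) = (-33 + (15 + 8))*(-84) = (-33 + 23)*(-84) = -10*(-84) = 840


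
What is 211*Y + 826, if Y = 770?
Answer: 163296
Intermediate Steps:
211*Y + 826 = 211*770 + 826 = 162470 + 826 = 163296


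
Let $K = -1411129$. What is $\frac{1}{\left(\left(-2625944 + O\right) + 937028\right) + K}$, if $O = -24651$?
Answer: $- \frac{1}{3124696} \approx -3.2003 \cdot 10^{-7}$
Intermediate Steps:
$\frac{1}{\left(\left(-2625944 + O\right) + 937028\right) + K} = \frac{1}{\left(\left(-2625944 - 24651\right) + 937028\right) - 1411129} = \frac{1}{\left(-2650595 + 937028\right) - 1411129} = \frac{1}{-1713567 - 1411129} = \frac{1}{-3124696} = - \frac{1}{3124696}$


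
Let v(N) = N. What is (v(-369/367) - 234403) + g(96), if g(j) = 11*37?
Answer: -85876901/367 ≈ -2.3400e+5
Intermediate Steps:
g(j) = 407
(v(-369/367) - 234403) + g(96) = (-369/367 - 234403) + 407 = -86026270/367 + 407 = -85876901/367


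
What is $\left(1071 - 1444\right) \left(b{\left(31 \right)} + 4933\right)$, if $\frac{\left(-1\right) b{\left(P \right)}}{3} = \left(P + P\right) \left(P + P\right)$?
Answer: $2461427$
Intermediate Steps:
$b{\left(P \right)} = - 12 P^{2}$ ($b{\left(P \right)} = - 3 \left(P + P\right) \left(P + P\right) = - 3 \cdot 2 P 2 P = - 3 \cdot 4 P^{2} = - 12 P^{2}$)
$\left(1071 - 1444\right) \left(b{\left(31 \right)} + 4933\right) = \left(1071 - 1444\right) \left(- 12 \cdot 31^{2} + 4933\right) = - 373 \left(\left(-12\right) 961 + 4933\right) = - 373 \left(-11532 + 4933\right) = \left(-373\right) \left(-6599\right) = 2461427$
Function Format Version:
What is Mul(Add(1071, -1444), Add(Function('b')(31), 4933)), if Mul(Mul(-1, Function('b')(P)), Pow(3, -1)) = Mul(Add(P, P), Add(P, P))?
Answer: 2461427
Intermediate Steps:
Function('b')(P) = Mul(-12, Pow(P, 2)) (Function('b')(P) = Mul(-3, Mul(Add(P, P), Add(P, P))) = Mul(-3, Mul(Mul(2, P), Mul(2, P))) = Mul(-3, Mul(4, Pow(P, 2))) = Mul(-12, Pow(P, 2)))
Mul(Add(1071, -1444), Add(Function('b')(31), 4933)) = Mul(Add(1071, -1444), Add(Mul(-12, Pow(31, 2)), 4933)) = Mul(-373, Add(Mul(-12, 961), 4933)) = Mul(-373, Add(-11532, 4933)) = Mul(-373, -6599) = 2461427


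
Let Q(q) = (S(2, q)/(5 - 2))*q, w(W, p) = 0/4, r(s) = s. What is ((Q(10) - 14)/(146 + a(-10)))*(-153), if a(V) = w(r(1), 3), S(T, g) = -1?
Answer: 1326/73 ≈ 18.164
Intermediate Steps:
w(W, p) = 0 (w(W, p) = 0*(¼) = 0)
a(V) = 0
Q(q) = -q/3 (Q(q) = (-1/(5 - 2))*q = (-1/3)*q = (-1*⅓)*q = -q/3)
((Q(10) - 14)/(146 + a(-10)))*(-153) = ((-⅓*10 - 14)/(146 + 0))*(-153) = ((-10/3 - 14)/146)*(-153) = -52/3*1/146*(-153) = -26/219*(-153) = 1326/73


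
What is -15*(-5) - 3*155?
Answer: -390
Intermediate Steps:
-15*(-5) - 3*155 = 75 - 465 = -390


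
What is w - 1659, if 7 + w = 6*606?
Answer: 1970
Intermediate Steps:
w = 3629 (w = -7 + 6*606 = -7 + 3636 = 3629)
w - 1659 = 3629 - 1659 = 1970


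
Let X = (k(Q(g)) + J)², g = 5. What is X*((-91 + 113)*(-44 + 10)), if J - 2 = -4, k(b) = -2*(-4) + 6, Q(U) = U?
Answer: -107712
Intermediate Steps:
k(b) = 14 (k(b) = 8 + 6 = 14)
J = -2 (J = 2 - 4 = -2)
X = 144 (X = (14 - 2)² = 12² = 144)
X*((-91 + 113)*(-44 + 10)) = 144*((-91 + 113)*(-44 + 10)) = 144*(22*(-34)) = 144*(-748) = -107712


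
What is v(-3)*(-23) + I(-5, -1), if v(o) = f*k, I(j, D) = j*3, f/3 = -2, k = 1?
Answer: 123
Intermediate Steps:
f = -6 (f = 3*(-2) = -6)
I(j, D) = 3*j
v(o) = -6 (v(o) = -6*1 = -6)
v(-3)*(-23) + I(-5, -1) = -6*(-23) + 3*(-5) = 138 - 15 = 123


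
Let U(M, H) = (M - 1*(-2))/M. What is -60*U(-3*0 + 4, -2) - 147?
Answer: -237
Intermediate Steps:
U(M, H) = (2 + M)/M (U(M, H) = (M + 2)/M = (2 + M)/M)
-60*U(-3*0 + 4, -2) - 147 = -60*(2 + (-3*0 + 4))/(-3*0 + 4) - 147 = -60*(2 + (0 + 4))/(0 + 4) - 147 = -60*(2 + 4)/4 - 147 = -15*6 - 147 = -60*3/2 - 147 = -90 - 147 = -237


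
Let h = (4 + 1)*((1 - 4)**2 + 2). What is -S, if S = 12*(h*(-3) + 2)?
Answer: 1956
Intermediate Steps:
h = 55 (h = 5*((-3)**2 + 2) = 5*(9 + 2) = 5*11 = 55)
S = -1956 (S = 12*(55*(-3) + 2) = 12*(-165 + 2) = 12*(-163) = -1956)
-S = -1*(-1956) = 1956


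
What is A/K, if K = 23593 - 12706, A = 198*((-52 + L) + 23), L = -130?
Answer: -10494/3629 ≈ -2.8917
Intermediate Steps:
A = -31482 (A = 198*((-52 - 130) + 23) = 198*(-182 + 23) = 198*(-159) = -31482)
K = 10887
A/K = -31482/10887 = -31482*1/10887 = -10494/3629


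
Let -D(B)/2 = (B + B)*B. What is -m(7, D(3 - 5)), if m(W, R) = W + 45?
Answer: -52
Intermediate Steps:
D(B) = -4*B² (D(B) = -2*(B + B)*B = -2*2*B*B = -4*B²)
m(W, R) = 45 + W
-m(7, D(3 - 5)) = -(45 + 7) = -1*52 = -52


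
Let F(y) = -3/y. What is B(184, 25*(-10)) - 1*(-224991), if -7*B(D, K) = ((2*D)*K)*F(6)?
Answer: 1528937/7 ≈ 2.1842e+5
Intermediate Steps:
B(D, K) = D*K/7 (B(D, K) = -(2*D)*K*(-3/6)/7 = -2*D*K*(-3*⅙)/7 = -2*D*K*(-1)/(7*2) = -(-1)*D*K/7 = D*K/7)
B(184, 25*(-10)) - 1*(-224991) = (⅐)*184*(25*(-10)) - 1*(-224991) = (⅐)*184*(-250) + 224991 = -46000/7 + 224991 = 1528937/7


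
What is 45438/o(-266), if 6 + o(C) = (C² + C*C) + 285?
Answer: 45438/141791 ≈ 0.32046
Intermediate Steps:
o(C) = 279 + 2*C² (o(C) = -6 + ((C² + C*C) + 285) = -6 + ((C² + C²) + 285) = -6 + (2*C² + 285) = -6 + (285 + 2*C²) = 279 + 2*C²)
45438/o(-266) = 45438/(279 + 2*(-266)²) = 45438/(279 + 2*70756) = 45438/(279 + 141512) = 45438/141791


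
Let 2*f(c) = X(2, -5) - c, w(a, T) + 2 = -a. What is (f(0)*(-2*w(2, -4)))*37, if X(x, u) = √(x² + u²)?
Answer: 148*√29 ≈ 797.00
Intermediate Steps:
w(a, T) = -2 - a
X(x, u) = √(u² + x²)
f(c) = √29/2 - c/2 (f(c) = (√((-5)² + 2²) - c)/2 = (√(25 + 4) - c)/2 = (√29 - c)/2 = √29/2 - c/2)
(f(0)*(-2*w(2, -4)))*37 = ((√29/2 - ½*0)*(-2*(-2 - 1*2)))*37 = ((√29/2 + 0)*(-2*(-2 - 2)))*37 = ((√29/2)*(-2*(-4)))*37 = ((√29/2)*8)*37 = (4*√29)*37 = 148*√29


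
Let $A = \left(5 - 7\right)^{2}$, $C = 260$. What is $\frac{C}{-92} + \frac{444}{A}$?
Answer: $\frac{2488}{23} \approx 108.17$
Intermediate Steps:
$A = 4$ ($A = \left(-2\right)^{2} = 4$)
$\frac{C}{-92} + \frac{444}{A} = \frac{260}{-92} + \frac{444}{4} = 260 \left(- \frac{1}{92}\right) + 444 \cdot \frac{1}{4} = - \frac{65}{23} + 111 = \frac{2488}{23}$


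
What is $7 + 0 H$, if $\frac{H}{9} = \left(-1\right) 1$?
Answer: $7$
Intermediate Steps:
$H = -9$ ($H = 9 \left(\left(-1\right) 1\right) = 9 \left(-1\right) = -9$)
$7 + 0 H = 7 + 0 \left(-9\right) = 7 + 0 = 7$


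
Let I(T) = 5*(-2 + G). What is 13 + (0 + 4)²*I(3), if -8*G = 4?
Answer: -187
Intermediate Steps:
G = -½ (G = -⅛*4 = -½ ≈ -0.50000)
I(T) = -25/2 (I(T) = 5*(-2 - ½) = 5*(-5/2) = -25/2)
13 + (0 + 4)²*I(3) = 13 + (0 + 4)²*(-25/2) = 13 + 4²*(-25/2) = 13 + 16*(-25/2) = 13 - 200 = -187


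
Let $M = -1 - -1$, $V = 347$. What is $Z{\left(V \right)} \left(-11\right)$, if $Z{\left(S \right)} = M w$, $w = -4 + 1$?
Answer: $0$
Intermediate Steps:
$w = -3$
$M = 0$ ($M = -1 + 1 = 0$)
$Z{\left(S \right)} = 0$ ($Z{\left(S \right)} = 0 \left(-3\right) = 0$)
$Z{\left(V \right)} \left(-11\right) = 0 \left(-11\right) = 0$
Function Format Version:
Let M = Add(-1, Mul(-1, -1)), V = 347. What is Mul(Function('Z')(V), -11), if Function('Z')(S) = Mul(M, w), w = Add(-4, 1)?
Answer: 0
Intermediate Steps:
w = -3
M = 0 (M = Add(-1, 1) = 0)
Function('Z')(S) = 0 (Function('Z')(S) = Mul(0, -3) = 0)
Mul(Function('Z')(V), -11) = Mul(0, -11) = 0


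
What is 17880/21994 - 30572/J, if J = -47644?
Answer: 190534411/130985267 ≈ 1.4546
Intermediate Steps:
17880/21994 - 30572/J = 17880/21994 - 30572/(-47644) = 17880*(1/21994) - 30572*(-1/47644) = 8940/10997 + 7643/11911 = 190534411/130985267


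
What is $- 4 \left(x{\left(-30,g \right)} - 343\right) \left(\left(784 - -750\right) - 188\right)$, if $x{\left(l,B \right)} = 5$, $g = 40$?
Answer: $1819792$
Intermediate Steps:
$- 4 \left(x{\left(-30,g \right)} - 343\right) \left(\left(784 - -750\right) - 188\right) = - 4 \left(5 - 343\right) \left(\left(784 - -750\right) - 188\right) = - 4 \left(- 338 \left(\left(784 + 750\right) - 188\right)\right) = - 4 \left(- 338 \left(1534 - 188\right)\right) = - 4 \left(\left(-338\right) 1346\right) = \left(-4\right) \left(-454948\right) = 1819792$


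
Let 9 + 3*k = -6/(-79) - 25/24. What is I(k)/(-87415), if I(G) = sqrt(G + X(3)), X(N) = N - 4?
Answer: -I*sqrt(3884114)/82869420 ≈ -2.3782e-5*I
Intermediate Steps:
k = -18895/5688 (k = -3 + (-6/(-79) - 25/24)/3 = -3 + (-6*(-1/79) - 25*1/24)/3 = -3 + (6/79 - 25/24)/3 = -3 + (1/3)*(-1831/1896) = -3 - 1831/5688 = -18895/5688 ≈ -3.3219)
X(N) = -4 + N
I(G) = sqrt(-1 + G) (I(G) = sqrt(G + (-4 + 3)) = sqrt(G - 1) = sqrt(-1 + G))
I(k)/(-87415) = sqrt(-1 - 18895/5688)/(-87415) = sqrt(-24583/5688)*(-1/87415) = (I*sqrt(3884114)/948)*(-1/87415) = -I*sqrt(3884114)/82869420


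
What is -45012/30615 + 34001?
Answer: 346965201/10205 ≈ 34000.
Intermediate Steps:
-45012/30615 + 34001 = -45012*1/30615 + 34001 = -15004/10205 + 34001 = 346965201/10205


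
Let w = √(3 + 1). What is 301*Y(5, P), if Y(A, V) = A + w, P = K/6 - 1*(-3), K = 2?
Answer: 2107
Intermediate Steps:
P = 10/3 (P = 2/6 - 1*(-3) = 2*(⅙) + 3 = ⅓ + 3 = 10/3 ≈ 3.3333)
w = 2 (w = √4 = 2)
Y(A, V) = 2 + A (Y(A, V) = A + 2 = 2 + A)
301*Y(5, P) = 301*(2 + 5) = 301*7 = 2107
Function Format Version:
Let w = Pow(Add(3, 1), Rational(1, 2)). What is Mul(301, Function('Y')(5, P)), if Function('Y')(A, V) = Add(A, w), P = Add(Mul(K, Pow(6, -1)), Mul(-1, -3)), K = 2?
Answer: 2107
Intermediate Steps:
P = Rational(10, 3) (P = Add(Mul(2, Pow(6, -1)), Mul(-1, -3)) = Add(Mul(2, Rational(1, 6)), 3) = Add(Rational(1, 3), 3) = Rational(10, 3) ≈ 3.3333)
w = 2 (w = Pow(4, Rational(1, 2)) = 2)
Function('Y')(A, V) = Add(2, A) (Function('Y')(A, V) = Add(A, 2) = Add(2, A))
Mul(301, Function('Y')(5, P)) = Mul(301, Add(2, 5)) = Mul(301, 7) = 2107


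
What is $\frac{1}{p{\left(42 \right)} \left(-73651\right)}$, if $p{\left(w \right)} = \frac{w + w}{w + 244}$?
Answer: $- \frac{143}{3093342} \approx -4.6228 \cdot 10^{-5}$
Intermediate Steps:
$p{\left(w \right)} = \frac{2 w}{244 + w}$
$\frac{1}{p{\left(42 \right)} \left(-73651\right)} = \frac{1}{2 \cdot 42 \frac{1}{244 + 42} \left(-73651\right)} = \frac{1}{2 \cdot 42 \cdot \frac{1}{286}} \left(- \frac{1}{73651}\right) = \frac{1}{\frac{42}{143}} \left(- \frac{1}{73651}\right) = \frac{143}{42} \left(- \frac{1}{73651}\right) = - \frac{143}{3093342}$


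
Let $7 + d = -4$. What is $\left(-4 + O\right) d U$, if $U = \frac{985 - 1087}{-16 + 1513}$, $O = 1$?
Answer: $- \frac{1122}{499} \approx -2.2485$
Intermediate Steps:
$d = -11$ ($d = -7 - 4 = -11$)
$U = - \frac{34}{499}$ ($U = - \frac{102}{1497} = \left(-102\right) \frac{1}{1497} = - \frac{34}{499} \approx -0.068136$)
$\left(-4 + O\right) d U = \left(-4 + 1\right) \left(-11\right) \left(- \frac{34}{499}\right) = \left(-3\right) \left(-11\right) \left(- \frac{34}{499}\right) = 33 \left(- \frac{34}{499}\right) = - \frac{1122}{499}$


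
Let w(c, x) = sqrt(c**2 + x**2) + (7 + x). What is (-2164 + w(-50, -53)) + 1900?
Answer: -310 + sqrt(5309) ≈ -237.14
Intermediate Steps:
w(c, x) = 7 + x + sqrt(c**2 + x**2)
(-2164 + w(-50, -53)) + 1900 = (-2164 + (7 - 53 + sqrt((-50)**2 + (-53)**2))) + 1900 = (-2164 + (7 - 53 + sqrt(2500 + 2809))) + 1900 = (-2164 + (7 - 53 + sqrt(5309))) + 1900 = (-2164 + (-46 + sqrt(5309))) + 1900 = (-2210 + sqrt(5309)) + 1900 = -310 + sqrt(5309)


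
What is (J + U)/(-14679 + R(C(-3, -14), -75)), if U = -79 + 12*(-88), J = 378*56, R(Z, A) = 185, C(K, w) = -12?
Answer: -20033/14494 ≈ -1.3822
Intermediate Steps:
J = 21168
U = -1135 (U = -79 - 1056 = -1135)
(J + U)/(-14679 + R(C(-3, -14), -75)) = (21168 - 1135)/(-14679 + 185) = 20033/(-14494) = 20033*(-1/14494) = -20033/14494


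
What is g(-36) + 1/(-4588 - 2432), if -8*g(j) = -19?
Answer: 33343/14040 ≈ 2.3749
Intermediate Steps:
g(j) = 19/8 (g(j) = -⅛*(-19) = 19/8)
g(-36) + 1/(-4588 - 2432) = 19/8 + 1/(-4588 - 2432) = 19/8 + 1/(-7020) = 19/8 - 1/7020 = 33343/14040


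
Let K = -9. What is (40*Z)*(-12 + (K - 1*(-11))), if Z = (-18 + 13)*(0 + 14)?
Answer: 28000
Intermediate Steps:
Z = -70 (Z = -5*14 = -70)
(40*Z)*(-12 + (K - 1*(-11))) = (40*(-70))*(-12 + (-9 - 1*(-11))) = -2800*(-12 + (-9 + 11)) = -2800*(-12 + 2) = -2800*(-10) = 28000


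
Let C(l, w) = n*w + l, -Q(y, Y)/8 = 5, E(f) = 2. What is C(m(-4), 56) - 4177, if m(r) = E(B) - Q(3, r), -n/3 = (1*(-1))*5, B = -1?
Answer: -3295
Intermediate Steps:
Q(y, Y) = -40 (Q(y, Y) = -8*5 = -40)
n = 15 (n = -3*1*(-1)*5 = -(-3)*5 = -3*(-5) = 15)
m(r) = 42 (m(r) = 2 - 1*(-40) = 2 + 40 = 42)
C(l, w) = l + 15*w (C(l, w) = 15*w + l = l + 15*w)
C(m(-4), 56) - 4177 = (42 + 15*56) - 4177 = (42 + 840) - 4177 = 882 - 4177 = -3295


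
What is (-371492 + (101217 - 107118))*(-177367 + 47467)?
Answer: 49023350700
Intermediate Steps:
(-371492 + (101217 - 107118))*(-177367 + 47467) = (-371492 - 5901)*(-129900) = -377393*(-129900) = 49023350700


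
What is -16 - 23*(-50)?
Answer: 1134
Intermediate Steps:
-16 - 23*(-50) = -16 + 1150 = 1134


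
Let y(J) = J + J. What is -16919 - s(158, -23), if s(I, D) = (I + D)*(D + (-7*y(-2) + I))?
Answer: -38924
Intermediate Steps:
y(J) = 2*J
s(I, D) = (D + I)*(28 + D + I) (s(I, D) = (I + D)*(D + (-14*(-2) + I)) = (D + I)*(D + (-7*(-4) + I)) = (D + I)*(D + (28 + I)) = (D + I)*(28 + D + I))
-16919 - s(158, -23) = -16919 - ((-23)**2 + 158**2 + 28*(-23) + 28*158 + 2*(-23)*158) = -16919 - (529 + 24964 - 644 + 4424 - 7268) = -16919 - 1*22005 = -16919 - 22005 = -38924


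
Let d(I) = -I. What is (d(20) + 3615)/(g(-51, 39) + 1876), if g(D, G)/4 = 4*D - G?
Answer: 3595/904 ≈ 3.9768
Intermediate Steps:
g(D, G) = -4*G + 16*D (g(D, G) = 4*(4*D - G) = 4*(-G + 4*D) = -4*G + 16*D)
(d(20) + 3615)/(g(-51, 39) + 1876) = (-1*20 + 3615)/((-4*39 + 16*(-51)) + 1876) = (-20 + 3615)/((-156 - 816) + 1876) = 3595/(-972 + 1876) = 3595/904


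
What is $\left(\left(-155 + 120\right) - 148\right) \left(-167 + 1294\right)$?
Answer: $-206241$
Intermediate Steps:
$\left(\left(-155 + 120\right) - 148\right) \left(-167 + 1294\right) = \left(-35 - 148\right) 1127 = \left(-183\right) 1127 = -206241$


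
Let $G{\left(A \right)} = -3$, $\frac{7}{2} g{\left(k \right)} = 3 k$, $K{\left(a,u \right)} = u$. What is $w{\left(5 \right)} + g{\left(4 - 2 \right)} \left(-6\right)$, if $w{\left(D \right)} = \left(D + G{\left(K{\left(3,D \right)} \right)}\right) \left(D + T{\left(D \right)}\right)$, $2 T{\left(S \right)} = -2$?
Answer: $- \frac{16}{7} \approx -2.2857$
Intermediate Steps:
$g{\left(k \right)} = \frac{6 k}{7}$ ($g{\left(k \right)} = \frac{2 \cdot 3 k}{7} = \frac{6 k}{7}$)
$T{\left(S \right)} = -1$ ($T{\left(S \right)} = \frac{1}{2} \left(-2\right) = -1$)
$w{\left(D \right)} = \left(-1 + D\right) \left(-3 + D\right)$ ($w{\left(D \right)} = \left(D - 3\right) \left(D - 1\right) = \left(-3 + D\right) \left(-1 + D\right) = \left(-1 + D\right) \left(-3 + D\right)$)
$w{\left(5 \right)} + g{\left(4 - 2 \right)} \left(-6\right) = \left(3 + 5^{2} - 20\right) + \frac{6 \left(4 - 2\right)}{7} \left(-6\right) = \left(3 + 25 - 20\right) + \frac{6 \left(4 - 2\right)}{7} \left(-6\right) = 8 + \frac{6}{7} \cdot 2 \left(-6\right) = 8 + \frac{12}{7} \left(-6\right) = 8 - \frac{72}{7} = - \frac{16}{7}$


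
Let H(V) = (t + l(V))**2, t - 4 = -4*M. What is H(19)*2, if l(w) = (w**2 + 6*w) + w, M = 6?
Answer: 449352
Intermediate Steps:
t = -20 (t = 4 - 4*6 = 4 - 24 = -20)
l(w) = w**2 + 7*w
H(V) = (-20 + V*(7 + V))**2
H(19)*2 = (-20 + 19*(7 + 19))**2*2 = (-20 + 19*26)**2*2 = (-20 + 494)**2*2 = 474**2*2 = 224676*2 = 449352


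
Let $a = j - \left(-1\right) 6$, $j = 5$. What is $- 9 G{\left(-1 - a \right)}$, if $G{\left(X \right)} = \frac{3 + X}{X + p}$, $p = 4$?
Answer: $- \frac{81}{8} \approx -10.125$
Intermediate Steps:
$a = 11$ ($a = 5 - \left(-1\right) 6 = 5 - -6 = 5 + 6 = 11$)
$G{\left(X \right)} = \frac{3 + X}{4 + X}$ ($G{\left(X \right)} = \frac{3 + X}{X + 4} = \frac{3 + X}{4 + X}$)
$- 9 G{\left(-1 - a \right)} = - 9 \frac{3 - 12}{4 - 12} = - 9 \frac{1}{-8} \left(-9\right) = - 9 \left(\left(- \frac{1}{8}\right) \left(-9\right)\right) = \left(-9\right) \frac{9}{8} = - \frac{81}{8}$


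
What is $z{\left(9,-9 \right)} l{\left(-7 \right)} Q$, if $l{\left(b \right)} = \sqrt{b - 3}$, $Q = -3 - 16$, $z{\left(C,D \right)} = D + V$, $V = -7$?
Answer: $304 i \sqrt{10} \approx 961.33 i$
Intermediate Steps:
$z{\left(C,D \right)} = -7 + D$ ($z{\left(C,D \right)} = D - 7 = -7 + D$)
$Q = -19$ ($Q = -3 - 16 = -19$)
$l{\left(b \right)} = \sqrt{-3 + b}$
$z{\left(9,-9 \right)} l{\left(-7 \right)} Q = \left(-7 - 9\right) \sqrt{-3 - 7} \left(-19\right) = - 16 \sqrt{-10} \left(-19\right) = - 16 i \sqrt{10} \left(-19\right) = 304 i \sqrt{10}$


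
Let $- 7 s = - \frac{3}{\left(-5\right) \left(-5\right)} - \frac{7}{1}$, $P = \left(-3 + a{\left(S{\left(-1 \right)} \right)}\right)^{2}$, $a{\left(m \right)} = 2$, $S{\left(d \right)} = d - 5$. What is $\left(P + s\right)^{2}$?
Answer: $\frac{124609}{30625} \approx 4.0689$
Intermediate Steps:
$S{\left(d \right)} = -5 + d$
$P = 1$ ($P = \left(-3 + 2\right)^{2} = \left(-1\right)^{2} = 1$)
$s = \frac{178}{175}$ ($s = - \frac{- \frac{3}{\left(-5\right) \left(-5\right)} - \frac{7}{1}}{7} = - \frac{- \frac{3}{25} - 7}{7} = \left(- \frac{1}{7}\right) \left(- \frac{178}{25}\right) = \frac{178}{175} \approx 1.0171$)
$\left(P + s\right)^{2} = \left(1 + \frac{178}{175}\right)^{2} = \left(\frac{353}{175}\right)^{2} = \frac{124609}{30625}$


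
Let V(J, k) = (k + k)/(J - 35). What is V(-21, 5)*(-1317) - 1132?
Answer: -25111/28 ≈ -896.82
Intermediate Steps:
V(J, k) = 2*k/(-35 + J) (V(J, k) = (2*k)/(-35 + J) = 2*k/(-35 + J))
V(-21, 5)*(-1317) - 1132 = (2*5/(-35 - 21))*(-1317) - 1132 = (2*5/(-56))*(-1317) - 1132 = (2*5*(-1/56))*(-1317) - 1132 = -5/28*(-1317) - 1132 = 6585/28 - 1132 = -25111/28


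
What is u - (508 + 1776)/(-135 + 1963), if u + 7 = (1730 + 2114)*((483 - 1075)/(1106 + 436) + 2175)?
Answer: 2945344670662/352347 ≈ 8.3592e+6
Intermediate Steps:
u = 6444956479/771 (u = -7 + (1730 + 2114)*((483 - 1075)/(1106 + 436) + 2175) = -7 + 3844*(-592/1542 + 2175) = -7 + 3844*(-592*1/1542 + 2175) = -7 + 3844*(-296/771 + 2175) = -7 + 3844*(1676629/771) = -7 + 6444961876/771 = 6444956479/771 ≈ 8.3592e+6)
u - (508 + 1776)/(-135 + 1963) = 6444956479/771 - (508 + 1776)/(-135 + 1963) = 6444956479/771 - 2284/1828 = 6444956479/771 - 1*571/457 = 6444956479/771 - 571/457 = 2945344670662/352347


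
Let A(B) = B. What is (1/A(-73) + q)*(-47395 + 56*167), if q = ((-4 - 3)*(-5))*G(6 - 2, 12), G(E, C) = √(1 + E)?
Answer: 38043/73 - 1331505*√5 ≈ -2.9768e+6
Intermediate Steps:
q = 35*√5 (q = ((-4 - 3)*(-5))*√(1 + (6 - 2)) = (-7*(-5))*√(1 + 4) = 35*√5 ≈ 78.262)
(1/A(-73) + q)*(-47395 + 56*167) = (1/(-73) + 35*√5)*(-47395 + 56*167) = (-1/73 + 35*√5)*(-47395 + 9352) = (-1/73 + 35*√5)*(-38043) = 38043/73 - 1331505*√5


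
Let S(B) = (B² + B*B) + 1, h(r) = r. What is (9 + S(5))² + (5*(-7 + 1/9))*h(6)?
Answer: 10180/3 ≈ 3393.3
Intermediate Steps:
S(B) = 1 + 2*B² (S(B) = (B² + B²) + 1 = 2*B² + 1 = 1 + 2*B²)
(9 + S(5))² + (5*(-7 + 1/9))*h(6) = (9 + (1 + 2*5²))² + (5*(-7 + 1/9))*6 = (9 + (1 + 2*25))² + (5*(-7 + ⅑))*6 = (9 + (1 + 50))² + (5*(-62/9))*6 = (9 + 51)² - 310/9*6 = 60² - 620/3 = 3600 - 620/3 = 10180/3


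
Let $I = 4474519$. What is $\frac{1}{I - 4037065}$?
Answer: $\frac{1}{437454} \approx 2.286 \cdot 10^{-6}$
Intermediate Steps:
$\frac{1}{I - 4037065} = \frac{1}{4474519 - 4037065} = \frac{1}{437454}$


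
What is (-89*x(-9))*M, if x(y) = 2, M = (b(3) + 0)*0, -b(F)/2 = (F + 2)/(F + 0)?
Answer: 0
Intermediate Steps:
b(F) = -2*(2 + F)/F (b(F) = -2*(F + 2)/(F + 0) = -2*(2 + F)/F)
M = 0 (M = ((-2 - 4/3) + 0)*0 = (-10/3 + 0)*0 = -10/3*0 = 0)
(-89*x(-9))*M = -89*2*0 = -178*0 = 0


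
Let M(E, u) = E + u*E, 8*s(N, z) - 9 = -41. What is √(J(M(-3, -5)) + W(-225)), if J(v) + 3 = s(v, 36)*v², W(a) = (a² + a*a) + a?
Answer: √100446 ≈ 316.93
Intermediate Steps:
W(a) = a + 2*a² (W(a) = (a² + a²) + a = 2*a² + a = a + 2*a²)
s(N, z) = -4 (s(N, z) = 9/8 + (⅛)*(-41) = 9/8 - 41/8 = -4)
M(E, u) = E + E*u
J(v) = -3 - 4*v²
√(J(M(-3, -5)) + W(-225)) = √((-3 - 4*9*(1 - 5)²) - 225*(1 + 2*(-225))) = √((-3 - 4*(-3*(-4))²) - 225*(1 - 450)) = √((-3 - 4*12²) - 225*(-449)) = √((-3 - 4*144) + 101025) = √((-3 - 576) + 101025) = √(-579 + 101025) = √100446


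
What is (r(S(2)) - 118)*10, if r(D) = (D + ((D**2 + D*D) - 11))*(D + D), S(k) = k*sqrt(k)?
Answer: -1020 + 200*sqrt(2) ≈ -737.16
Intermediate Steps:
S(k) = k**(3/2)
r(D) = 2*D*(-11 + D + 2*D**2) (r(D) = (D + ((D**2 + D**2) - 11))*(2*D) = (D + (2*D**2 - 11))*(2*D) = (D + (-11 + 2*D**2))*(2*D) = (-11 + D + 2*D**2)*(2*D) = 2*D*(-11 + D + 2*D**2))
(r(S(2)) - 118)*10 = (2*2**(3/2)*(-11 + 2**(3/2) + 2*(2**(3/2))**2) - 118)*10 = (2*(2*sqrt(2))*(-11 + 2*sqrt(2) + 2*(2*sqrt(2))**2) - 118)*10 = (2*(2*sqrt(2))*(-11 + 2*sqrt(2) + 2*8) - 118)*10 = (2*(2*sqrt(2))*(-11 + 2*sqrt(2) + 16) - 118)*10 = (2*(2*sqrt(2))*(5 + 2*sqrt(2)) - 118)*10 = (4*sqrt(2)*(5 + 2*sqrt(2)) - 118)*10 = (-118 + 4*sqrt(2)*(5 + 2*sqrt(2)))*10 = -1180 + 40*sqrt(2)*(5 + 2*sqrt(2))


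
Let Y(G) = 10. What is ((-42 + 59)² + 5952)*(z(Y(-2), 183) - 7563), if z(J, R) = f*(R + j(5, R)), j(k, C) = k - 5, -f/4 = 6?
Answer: -74611155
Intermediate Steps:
f = -24 (f = -4*6 = -24)
j(k, C) = -5 + k
z(J, R) = -24*R (z(J, R) = -24*(R + (-5 + 5)) = -24*(R + 0) = -24*R)
((-42 + 59)² + 5952)*(z(Y(-2), 183) - 7563) = ((-42 + 59)² + 5952)*(-24*183 - 7563) = (17² + 5952)*(-4392 - 7563) = (289 + 5952)*(-11955) = 6241*(-11955) = -74611155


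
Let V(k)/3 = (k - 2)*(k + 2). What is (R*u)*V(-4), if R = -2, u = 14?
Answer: -1008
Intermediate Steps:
V(k) = 3*(-2 + k)*(2 + k) (V(k) = 3*((k - 2)*(k + 2)) = 3*((-2 + k)*(2 + k)) = 3*(-2 + k)*(2 + k))
(R*u)*V(-4) = (-2*14)*(-12 + 3*(-4)**2) = -28*(-12 + 3*16) = -28*(-12 + 48) = -28*36 = -1008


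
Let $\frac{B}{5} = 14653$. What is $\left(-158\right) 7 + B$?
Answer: $72159$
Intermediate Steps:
$B = 73265$ ($B = 5 \cdot 14653 = 73265$)
$\left(-158\right) 7 + B = \left(-158\right) 7 + 73265 = -1106 + 73265 = 72159$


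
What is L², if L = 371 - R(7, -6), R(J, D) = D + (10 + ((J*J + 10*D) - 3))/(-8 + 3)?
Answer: 3538161/25 ≈ 1.4153e+5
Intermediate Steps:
R(J, D) = -7/5 - D - J²/5 (R(J, D) = D + (10 + ((J² + 10*D) - 3))/(-5) = D + (10 + (-3 + J² + 10*D))*(-⅕) = D + (7 + J² + 10*D)*(-⅕) = D + (-7/5 - 2*D - J²/5) = -7/5 - D - J²/5)
L = 1881/5 (L = 371 - (-7/5 - 1*(-6) - ⅕*7²) = 371 - (-7/5 + 6 - ⅕*49) = 371 - (-7/5 + 6 - 49/5) = 371 - 1*(-26/5) = 371 + 26/5 = 1881/5 ≈ 376.20)
L² = (1881/5)² = 3538161/25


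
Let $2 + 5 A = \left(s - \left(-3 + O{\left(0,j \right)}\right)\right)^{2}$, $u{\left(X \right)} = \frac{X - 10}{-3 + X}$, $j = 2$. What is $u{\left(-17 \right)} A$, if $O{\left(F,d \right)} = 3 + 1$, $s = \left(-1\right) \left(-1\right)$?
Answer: $- \frac{27}{50} \approx -0.54$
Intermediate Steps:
$s = 1$
$O{\left(F,d \right)} = 4$
$u{\left(X \right)} = \frac{-10 + X}{-3 + X}$
$A = - \frac{2}{5}$ ($A = - \frac{2}{5} + \frac{\left(1 + \left(3 - 4\right)\right)^{2}}{5} = - \frac{2}{5} + \frac{\left(1 - 1\right)^{2}}{5} = - \frac{2}{5} + \frac{0^{2}}{5} = - \frac{2}{5} + \frac{1}{5} \cdot 0 = - \frac{2}{5} + 0 = - \frac{2}{5} \approx -0.4$)
$u{\left(-17 \right)} A = \frac{-10 - 17}{-3 - 17} \left(- \frac{2}{5}\right) = \frac{1}{-20} \left(-27\right) \left(- \frac{2}{5}\right) = \left(- \frac{1}{20}\right) \left(-27\right) \left(- \frac{2}{5}\right) = \frac{27}{20} \left(- \frac{2}{5}\right) = - \frac{27}{50}$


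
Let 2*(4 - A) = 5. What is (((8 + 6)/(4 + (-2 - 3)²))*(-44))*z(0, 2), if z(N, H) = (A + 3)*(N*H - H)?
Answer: 5544/29 ≈ 191.17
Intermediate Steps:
A = 3/2 (A = 4 - ½*5 = 4 - 5/2 = 3/2 ≈ 1.5000)
z(N, H) = -9*H/2 + 9*H*N/2 (z(N, H) = (3/2 + 3)*(N*H - H) = 9*(H*N - H)/2 = 9*(-H + H*N)/2 = -9*H/2 + 9*H*N/2)
(((8 + 6)/(4 + (-2 - 3)²))*(-44))*z(0, 2) = (((8 + 6)/(4 + (-2 - 3)²))*(-44))*((9/2)*2*(-1 + 0)) = ((14/(4 + (-5)²))*(-44))*((9/2)*2*(-1)) = ((14/(4 + 25))*(-44))*(-9) = ((14/29)*(-44))*(-9) = -616/29*(-9) = 5544/29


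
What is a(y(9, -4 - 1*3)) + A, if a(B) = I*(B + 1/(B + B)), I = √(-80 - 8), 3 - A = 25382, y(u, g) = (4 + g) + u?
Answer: -25379 + 73*I*√22/6 ≈ -25379.0 + 57.067*I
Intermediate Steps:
y(u, g) = 4 + g + u
A = -25379 (A = 3 - 1*25382 = 3 - 25382 = -25379)
I = 2*I*√22 (I = √(-88) = 2*I*√22 ≈ 9.3808*I)
a(B) = 2*I*√22*(B + 1/(2*B)) (a(B) = (2*I*√22)*(B + 1/(B + B)) = (2*I*√22)*(B + 1/(2*B)) = 2*I*√22*(B + 1/(2*B)))
a(y(9, -4 - 1*3)) + A = I*√22*(1 + 2*(4 + (-4 - 1*3) + 9)²)/(4 + (-4 - 1*3) + 9) - 25379 = I*√22*(1 + 2*(4 + (-4 - 3) + 9)²)/(4 + (-4 - 3) + 9) - 25379 = I*√22*(1 + 2*(4 - 7 + 9)²)/(4 - 7 + 9) - 25379 = I*√22*(1 + 2*6²)/6 - 25379 = I*√22*(⅙)*(1 + 2*36) - 25379 = I*√22*(⅙)*(1 + 72) - 25379 = I*√22*(⅙)*73 - 25379 = 73*I*√22/6 - 25379 = -25379 + 73*I*√22/6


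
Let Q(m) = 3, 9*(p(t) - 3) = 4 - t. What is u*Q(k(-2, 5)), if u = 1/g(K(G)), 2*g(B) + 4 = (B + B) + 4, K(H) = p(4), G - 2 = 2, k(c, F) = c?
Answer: 1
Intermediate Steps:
p(t) = 31/9 - t/9 (p(t) = 3 + (4 - t)/9 = 3 + (4/9 - t/9) = 31/9 - t/9)
G = 4 (G = 2 + 2 = 4)
K(H) = 3 (K(H) = 31/9 - 1/9*4 = 31/9 - 4/9 = 3)
g(B) = B (g(B) = -2 + ((B + B) + 4)/2 = -2 + (2*B + 4)/2 = -2 + (4 + 2*B)/2 = -2 + (2 + B) = B)
u = 1/3 ≈ 0.33333
u*Q(k(-2, 5)) = (1/3)*3 = 1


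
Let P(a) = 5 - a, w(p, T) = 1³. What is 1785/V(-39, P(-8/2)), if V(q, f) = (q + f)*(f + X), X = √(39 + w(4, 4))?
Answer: -1071/82 + 119*√10/41 ≈ -3.8827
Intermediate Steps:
w(p, T) = 1
X = 2*√10 (X = √(39 + 1) = √40 = 2*√10 ≈ 6.3246)
V(q, f) = (f + q)*(f + 2*√10) (V(q, f) = (q + f)*(f + 2*√10) = (f + q)*(f + 2*√10))
1785/V(-39, P(-8/2)) = 1785/((5 - (-8)/2)² + (5 - (-8)/2)*(-39) + 2*(5 - (-8)/2)*√10 + 2*(-39)*√10) = 1785/((5 - (-8)/2)² + (5 - (-8)/2)*(-39) + 2*(5 - (-8)/2)*√10 - 78*√10) = 1785/((5 - 1*(-4))² + (5 - 1*(-4))*(-39) + 2*(5 - 1*(-4))*√10 - 78*√10) = 1785/((5 + 4)² + (5 + 4)*(-39) + 2*(5 + 4)*√10 - 78*√10) = 1785/(9² + 9*(-39) + 2*9*√10 - 78*√10) = 1785/(81 - 351 + 18*√10 - 78*√10) = 1785/(-270 - 60*√10)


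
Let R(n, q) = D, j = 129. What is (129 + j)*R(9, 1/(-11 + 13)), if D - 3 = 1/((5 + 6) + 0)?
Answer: 8772/11 ≈ 797.45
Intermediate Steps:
D = 34/11 (D = 3 + 1/((5 + 6) + 0) = 3 + 1/(11 + 0) = 3 + 1/11 = 34/11 ≈ 3.0909)
R(n, q) = 34/11
(129 + j)*R(9, 1/(-11 + 13)) = (129 + 129)*(34/11) = 258*(34/11) = 8772/11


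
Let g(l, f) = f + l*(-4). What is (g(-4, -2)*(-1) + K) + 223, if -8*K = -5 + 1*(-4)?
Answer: 1681/8 ≈ 210.13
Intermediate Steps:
g(l, f) = f - 4*l
K = 9/8 (K = -(-5 + 1*(-4))/8 = -(-5 - 4)/8 = -⅛*(-9) = 9/8 ≈ 1.1250)
(g(-4, -2)*(-1) + K) + 223 = ((-2 - 4*(-4))*(-1) + 9/8) + 223 = ((-2 + 16)*(-1) + 9/8) + 223 = (14*(-1) + 9/8) + 223 = (-14 + 9/8) + 223 = -103/8 + 223 = 1681/8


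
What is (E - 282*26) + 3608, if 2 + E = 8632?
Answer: 4906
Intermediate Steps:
E = 8630 (E = -2 + 8632 = 8630)
(E - 282*26) + 3608 = (8630 - 282*26) + 3608 = (8630 - 7332) + 3608 = 1298 + 3608 = 4906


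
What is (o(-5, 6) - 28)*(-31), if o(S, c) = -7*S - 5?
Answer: -62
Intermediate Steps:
o(S, c) = -5 - 7*S
(o(-5, 6) - 28)*(-31) = ((-5 - 7*(-5)) - 28)*(-31) = ((-5 + 35) - 28)*(-31) = (30 - 28)*(-31) = 2*(-31) = -62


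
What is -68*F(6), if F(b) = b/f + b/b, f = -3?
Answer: 68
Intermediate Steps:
F(b) = 1 - b/3 (F(b) = b/(-3) + b/b = b*(-1/3) + 1 = -b/3 + 1 = 1 - b/3)
-68*F(6) = -68*(1 - 1/3*6) = -68*(1 - 2) = -68*(-1) = 68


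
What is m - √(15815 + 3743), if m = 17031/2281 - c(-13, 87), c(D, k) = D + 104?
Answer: -190540/2281 - √19558 ≈ -223.38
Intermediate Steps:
c(D, k) = 104 + D
m = -190540/2281 (m = 17031/2281 - (104 - 13) = 17031*(1/2281) - 1*91 = 17031/2281 - 91 = -190540/2281 ≈ -83.534)
m - √(15815 + 3743) = -190540/2281 - √(15815 + 3743) = -190540/2281 - √19558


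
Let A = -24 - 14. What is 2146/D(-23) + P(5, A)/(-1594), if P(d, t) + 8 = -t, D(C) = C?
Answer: -1710707/18331 ≈ -93.323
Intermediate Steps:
A = -38
P(d, t) = -8 - t
2146/D(-23) + P(5, A)/(-1594) = 2146/(-23) + (-8 - 1*(-38))/(-1594) = 2146*(-1/23) + (-8 + 38)*(-1/1594) = -2146/23 + 30*(-1/1594) = -2146/23 - 15/797 = -1710707/18331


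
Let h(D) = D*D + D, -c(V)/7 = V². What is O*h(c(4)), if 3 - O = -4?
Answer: 87024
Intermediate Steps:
c(V) = -7*V²
h(D) = D + D² (h(D) = D² + D = D + D²)
O = 7 (O = 3 - 1*(-4) = 3 + 4 = 7)
O*h(c(4)) = 7*((-7*4²)*(1 - 7*4²)) = 7*((-7*16)*(1 - 7*16)) = 7*(-112*(1 - 112)) = 7*(-112*(-111)) = 7*12432 = 87024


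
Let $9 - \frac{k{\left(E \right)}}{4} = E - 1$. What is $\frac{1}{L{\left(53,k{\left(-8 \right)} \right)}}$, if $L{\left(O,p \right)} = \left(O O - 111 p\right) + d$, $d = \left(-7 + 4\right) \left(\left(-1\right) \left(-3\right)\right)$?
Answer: $- \frac{1}{5192} \approx -0.0001926$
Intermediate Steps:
$d = -9$ ($d = \left(-3\right) 3 = -9$)
$k{\left(E \right)} = 40 - 4 E$ ($k{\left(E \right)} = 36 - 4 \left(E - 1\right) = 36 - 4 \left(-1 + E\right) = 36 - \left(-4 + 4 E\right) = 40 - 4 E$)
$L{\left(O,p \right)} = -9 + O^{2} - 111 p$ ($L{\left(O,p \right)} = \left(O O - 111 p\right) - 9 = \left(O^{2} - 111 p\right) - 9 = -9 + O^{2} - 111 p$)
$\frac{1}{L{\left(53,k{\left(-8 \right)} \right)}} = \frac{1}{-9 + 53^{2} - 111 \left(40 - -32\right)} = \frac{1}{-9 + 2809 - 111 \left(40 + 32\right)} = \frac{1}{-9 + 2809 - 7992} = \frac{1}{-5192} = - \frac{1}{5192}$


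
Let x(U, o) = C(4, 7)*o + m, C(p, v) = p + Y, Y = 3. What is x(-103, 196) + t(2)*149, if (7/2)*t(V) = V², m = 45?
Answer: 11111/7 ≈ 1587.3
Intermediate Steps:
t(V) = 2*V²/7
C(p, v) = 3 + p (C(p, v) = p + 3 = 3 + p)
x(U, o) = 45 + 7*o (x(U, o) = (3 + 4)*o + 45 = 7*o + 45 = 45 + 7*o)
x(-103, 196) + t(2)*149 = (45 + 7*196) + ((2/7)*2²)*149 = (45 + 1372) + ((2/7)*4)*149 = 1417 + (8/7)*149 = 1417 + 1192/7 = 11111/7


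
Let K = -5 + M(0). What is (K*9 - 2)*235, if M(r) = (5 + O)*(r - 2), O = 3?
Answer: -44885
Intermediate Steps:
M(r) = -16 + 8*r (M(r) = (5 + 3)*(r - 2) = 8*(-2 + r) = -16 + 8*r)
K = -21 (K = -5 + (-16 + 8*0) = -5 + (-16 + 0) = -5 - 16 = -21)
(K*9 - 2)*235 = (-21*9 - 2)*235 = (-189 - 2)*235 = -191*235 = -44885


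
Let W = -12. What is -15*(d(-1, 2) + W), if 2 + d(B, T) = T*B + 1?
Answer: 225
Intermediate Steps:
d(B, T) = -1 + B*T (d(B, T) = -2 + (T*B + 1) = -2 + (B*T + 1) = -2 + (1 + B*T) = -1 + B*T)
-15*(d(-1, 2) + W) = -15*((-1 - 1*2) - 12) = -15*((-1 - 2) - 12) = -15*(-3 - 12) = -15*(-15) = 225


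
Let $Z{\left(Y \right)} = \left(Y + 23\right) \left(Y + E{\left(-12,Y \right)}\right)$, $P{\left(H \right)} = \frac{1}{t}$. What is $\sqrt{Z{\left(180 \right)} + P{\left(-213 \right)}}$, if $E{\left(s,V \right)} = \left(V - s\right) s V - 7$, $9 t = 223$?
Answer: $\frac{i \sqrt{4184846573882}}{223} \approx 9173.5 i$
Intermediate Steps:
$t = \frac{223}{9}$ ($t = \frac{1}{9} \cdot 223 = \frac{223}{9} \approx 24.778$)
$P{\left(H \right)} = \frac{9}{223}$ ($P{\left(H \right)} = \frac{1}{\frac{223}{9}} = \frac{9}{223}$)
$E{\left(s,V \right)} = -7 + V s \left(V - s\right)$ ($E{\left(s,V \right)} = s \left(V - s\right) V - 7 = V s \left(V - s\right) - 7 = -7 + V s \left(V - s\right)$)
$Z{\left(Y \right)} = \left(23 + Y\right) \left(-7 - 143 Y - 12 Y^{2}\right)$ ($Z{\left(Y \right)} = \left(Y + 23\right) \left(Y - \left(7 + 12 Y^{2} + Y \left(-12\right)^{2}\right)\right) = \left(23 + Y\right) \left(Y - \left(7 + 12 Y^{2} + Y 144\right)\right) = \left(23 + Y\right) \left(Y - \left(7 + 12 Y^{2} + 144 Y\right)\right) = \left(23 + Y\right) \left(-7 - 143 Y - 12 Y^{2}\right)$)
$\sqrt{Z{\left(180 \right)} + P{\left(-213 \right)}} = \sqrt{\left(-161 - 593280 - 419 \cdot 180^{2} - 12 \cdot 180^{3}\right) + \frac{9}{223}} = \sqrt{\left(-161 - 593280 - 13575600 - 69984000\right) + \frac{9}{223}} = \sqrt{-84153041 + \frac{9}{223}} = \sqrt{- \frac{18766128134}{223}} = \frac{i \sqrt{4184846573882}}{223}$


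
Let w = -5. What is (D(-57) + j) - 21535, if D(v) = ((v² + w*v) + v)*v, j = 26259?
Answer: -193465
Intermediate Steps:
D(v) = v*(v² - 4*v) (D(v) = ((v² - 5*v) + v)*v = (v² - 4*v)*v = v*(v² - 4*v))
(D(-57) + j) - 21535 = ((-57)²*(-4 - 57) + 26259) - 21535 = (3249*(-61) + 26259) - 21535 = (-198189 + 26259) - 21535 = -171930 - 21535 = -193465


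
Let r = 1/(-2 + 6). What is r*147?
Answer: 147/4 ≈ 36.750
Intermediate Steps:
r = ¼ (r = 1/4 = ¼ ≈ 0.25000)
r*147 = (¼)*147 = 147/4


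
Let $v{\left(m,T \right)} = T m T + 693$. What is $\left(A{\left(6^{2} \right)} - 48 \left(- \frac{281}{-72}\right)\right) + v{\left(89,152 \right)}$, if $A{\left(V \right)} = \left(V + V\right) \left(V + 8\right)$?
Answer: $\frac{6179789}{3} \approx 2.0599 \cdot 10^{6}$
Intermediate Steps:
$A{\left(V \right)} = 2 V \left(8 + V\right)$
$v{\left(m,T \right)} = 693 + m T^{2}$ ($v{\left(m,T \right)} = m T^{2} + 693 = 693 + m T^{2}$)
$\left(A{\left(6^{2} \right)} - 48 \left(- \frac{281}{-72}\right)\right) + v{\left(89,152 \right)} = \left(2 \cdot 6^{2} \left(8 + 6^{2}\right) - 48 \left(- \frac{281}{-72}\right)\right) + \left(693 + 89 \cdot 152^{2}\right) = \left(2 \cdot 36 \left(8 + 36\right) - 48 \left(\left(-281\right) \left(- \frac{1}{72}\right)\right)\right) + \left(693 + 89 \cdot 23104\right) = \left(2 \cdot 36 \cdot 44 - \frac{562}{3}\right) + \left(693 + 2056256\right) = \left(3168 - \frac{562}{3}\right) + 2056949 = \frac{8942}{3} + 2056949 = \frac{6179789}{3}$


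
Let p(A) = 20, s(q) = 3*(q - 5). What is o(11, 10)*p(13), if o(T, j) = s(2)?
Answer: -180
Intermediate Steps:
s(q) = -15 + 3*q (s(q) = 3*(-5 + q) = -15 + 3*q)
o(T, j) = -9 (o(T, j) = -15 + 3*2 = -15 + 6 = -9)
o(11, 10)*p(13) = -9*20 = -180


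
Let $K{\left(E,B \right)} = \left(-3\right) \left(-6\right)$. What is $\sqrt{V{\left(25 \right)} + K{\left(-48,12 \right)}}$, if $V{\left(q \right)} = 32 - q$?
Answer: $5$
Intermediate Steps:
$K{\left(E,B \right)} = 18$
$\sqrt{V{\left(25 \right)} + K{\left(-48,12 \right)}} = \sqrt{\left(32 - 25\right) + 18} = \sqrt{7 + 18} = \sqrt{25} = 5$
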